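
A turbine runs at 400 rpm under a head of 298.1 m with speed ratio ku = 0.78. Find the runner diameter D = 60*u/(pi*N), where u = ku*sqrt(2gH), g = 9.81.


u = 0.78 * sqrt(2*9.81*298.1) = 59.6520 m/s
D = 60 * 59.6520 / (pi * 400) = 2.8482 m


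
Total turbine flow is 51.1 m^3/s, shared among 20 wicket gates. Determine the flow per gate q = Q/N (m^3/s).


q = 51.1 / 20 = 2.5550 m^3/s


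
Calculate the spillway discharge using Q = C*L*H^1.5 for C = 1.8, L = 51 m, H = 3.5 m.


Q = 1.8 * 51 * 3.5^1.5 = 601.0973 m^3/s


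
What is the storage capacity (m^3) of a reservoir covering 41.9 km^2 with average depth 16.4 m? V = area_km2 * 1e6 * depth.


V = 41.9 * 1e6 * 16.4 = 6.8716e+08 m^3


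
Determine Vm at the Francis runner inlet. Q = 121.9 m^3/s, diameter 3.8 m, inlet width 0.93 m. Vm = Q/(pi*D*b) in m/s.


Vm = 121.9 / (pi * 3.8 * 0.93) = 10.9796 m/s


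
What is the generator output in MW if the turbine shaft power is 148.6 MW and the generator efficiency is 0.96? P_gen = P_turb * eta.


P_gen = 148.6 * 0.96 = 142.6560 MW


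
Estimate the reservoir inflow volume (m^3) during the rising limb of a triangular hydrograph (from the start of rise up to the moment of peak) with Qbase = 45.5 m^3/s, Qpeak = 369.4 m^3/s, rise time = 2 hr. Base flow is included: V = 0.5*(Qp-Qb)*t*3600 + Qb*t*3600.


V = 0.5*(369.4 - 45.5)*2*3600 + 45.5*2*3600 = 1.4936e+06 m^3


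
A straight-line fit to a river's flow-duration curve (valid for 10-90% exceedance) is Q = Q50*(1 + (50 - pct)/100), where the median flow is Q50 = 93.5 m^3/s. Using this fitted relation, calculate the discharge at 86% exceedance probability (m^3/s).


Q = 93.5 * (1 + (50 - 86)/100) = 59.8400 m^3/s


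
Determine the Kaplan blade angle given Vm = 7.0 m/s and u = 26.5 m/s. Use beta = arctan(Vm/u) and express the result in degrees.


beta = arctan(7.0 / 26.5) = 14.7968 degrees


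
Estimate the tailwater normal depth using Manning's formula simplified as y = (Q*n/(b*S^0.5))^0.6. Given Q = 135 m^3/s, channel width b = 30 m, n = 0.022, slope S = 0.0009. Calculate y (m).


y = (135 * 0.022 / (30 * 0.0009^0.5))^0.6 = 2.0470 m


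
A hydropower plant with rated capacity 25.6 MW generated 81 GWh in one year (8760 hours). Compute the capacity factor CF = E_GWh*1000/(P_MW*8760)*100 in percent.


CF = 81 * 1000 / (25.6 * 8760) * 100 = 36.1194 %


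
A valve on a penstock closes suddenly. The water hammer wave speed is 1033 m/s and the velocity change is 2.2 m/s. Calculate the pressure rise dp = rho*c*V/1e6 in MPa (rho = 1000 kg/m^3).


dp = 1000 * 1033 * 2.2 / 1e6 = 2.2726 MPa


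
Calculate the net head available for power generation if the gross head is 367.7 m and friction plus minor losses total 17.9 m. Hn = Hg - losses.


Hn = 367.7 - 17.9 = 349.8000 m


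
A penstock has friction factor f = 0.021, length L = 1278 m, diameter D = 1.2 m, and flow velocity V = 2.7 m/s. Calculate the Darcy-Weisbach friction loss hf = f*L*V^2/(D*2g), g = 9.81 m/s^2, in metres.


hf = 0.021 * 1278 * 2.7^2 / (1.2 * 2 * 9.81) = 8.3099 m


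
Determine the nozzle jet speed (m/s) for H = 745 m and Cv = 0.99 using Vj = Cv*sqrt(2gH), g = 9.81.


Vj = 0.99 * sqrt(2*9.81*745) = 119.6914 m/s


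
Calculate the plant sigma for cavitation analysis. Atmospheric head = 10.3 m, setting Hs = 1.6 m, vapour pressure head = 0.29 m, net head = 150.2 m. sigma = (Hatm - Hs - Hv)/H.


sigma = (10.3 - 1.6 - 0.29) / 150.2 = 0.0560


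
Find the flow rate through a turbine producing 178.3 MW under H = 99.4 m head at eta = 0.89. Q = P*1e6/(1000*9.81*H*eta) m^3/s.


Q = 178.3 * 1e6 / (1000 * 9.81 * 99.4 * 0.89) = 205.4499 m^3/s


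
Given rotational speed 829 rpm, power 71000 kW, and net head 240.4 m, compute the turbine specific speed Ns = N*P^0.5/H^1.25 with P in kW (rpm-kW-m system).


Ns = 829 * 71000^0.5 / 240.4^1.25 = 233.3542


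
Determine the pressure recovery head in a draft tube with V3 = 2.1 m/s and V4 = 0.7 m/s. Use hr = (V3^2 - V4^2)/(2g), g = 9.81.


hr = (2.1^2 - 0.7^2) / (2*9.81) = 0.1998 m


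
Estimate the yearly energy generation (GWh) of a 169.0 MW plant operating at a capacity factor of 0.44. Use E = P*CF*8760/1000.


E = 169.0 * 0.44 * 8760 / 1000 = 651.3936 GWh


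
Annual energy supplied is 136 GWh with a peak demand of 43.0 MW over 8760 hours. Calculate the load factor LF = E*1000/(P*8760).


LF = 136 * 1000 / (43.0 * 8760) = 0.3610


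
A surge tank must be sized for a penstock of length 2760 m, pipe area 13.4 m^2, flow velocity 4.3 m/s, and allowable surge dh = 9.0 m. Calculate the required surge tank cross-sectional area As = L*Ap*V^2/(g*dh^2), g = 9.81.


As = 2760 * 13.4 * 4.3^2 / (9.81 * 9.0^2) = 860.5909 m^2


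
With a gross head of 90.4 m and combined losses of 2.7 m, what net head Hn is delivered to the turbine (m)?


Hn = 90.4 - 2.7 = 87.7000 m


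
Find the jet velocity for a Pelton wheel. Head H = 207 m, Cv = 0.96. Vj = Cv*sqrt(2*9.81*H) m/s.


Vj = 0.96 * sqrt(2*9.81*207) = 61.1795 m/s


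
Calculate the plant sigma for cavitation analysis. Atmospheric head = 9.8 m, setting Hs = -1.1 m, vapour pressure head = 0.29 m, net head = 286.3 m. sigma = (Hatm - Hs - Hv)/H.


sigma = (9.8 - (-1.1) - 0.29) / 286.3 = 0.0371


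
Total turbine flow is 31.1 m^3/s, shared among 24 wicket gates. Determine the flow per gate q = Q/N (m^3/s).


q = 31.1 / 24 = 1.2958 m^3/s


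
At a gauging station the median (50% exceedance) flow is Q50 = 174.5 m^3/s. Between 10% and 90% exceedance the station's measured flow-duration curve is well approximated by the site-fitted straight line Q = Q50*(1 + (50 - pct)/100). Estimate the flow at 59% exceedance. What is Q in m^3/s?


Q = 174.5 * (1 + (50 - 59)/100) = 158.7950 m^3/s


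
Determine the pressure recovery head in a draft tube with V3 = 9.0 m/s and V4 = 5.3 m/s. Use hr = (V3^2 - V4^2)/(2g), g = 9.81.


hr = (9.0^2 - 5.3^2) / (2*9.81) = 2.6967 m


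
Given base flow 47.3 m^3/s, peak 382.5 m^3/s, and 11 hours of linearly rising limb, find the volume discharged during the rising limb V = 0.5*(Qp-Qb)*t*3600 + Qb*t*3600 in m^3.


V = 0.5*(382.5 - 47.3)*11*3600 + 47.3*11*3600 = 8.5100e+06 m^3


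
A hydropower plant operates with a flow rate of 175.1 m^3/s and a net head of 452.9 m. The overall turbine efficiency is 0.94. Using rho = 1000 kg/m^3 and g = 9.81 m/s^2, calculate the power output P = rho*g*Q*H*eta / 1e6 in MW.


P = 1000 * 9.81 * 175.1 * 452.9 * 0.94 / 1e6 = 731.2827 MW


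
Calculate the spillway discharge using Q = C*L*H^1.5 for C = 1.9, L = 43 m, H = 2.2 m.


Q = 1.9 * 43 * 2.2^1.5 = 266.5975 m^3/s


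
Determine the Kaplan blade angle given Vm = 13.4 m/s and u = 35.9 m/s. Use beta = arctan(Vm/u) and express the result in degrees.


beta = arctan(13.4 / 35.9) = 20.4685 degrees


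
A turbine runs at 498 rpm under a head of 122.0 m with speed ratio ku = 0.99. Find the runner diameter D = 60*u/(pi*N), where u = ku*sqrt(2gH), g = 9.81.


u = 0.99 * sqrt(2*9.81*122.0) = 48.4356 m/s
D = 60 * 48.4356 / (pi * 498) = 1.8575 m


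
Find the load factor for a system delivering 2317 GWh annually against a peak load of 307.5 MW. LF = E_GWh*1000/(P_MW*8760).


LF = 2317 * 1000 / (307.5 * 8760) = 0.8602


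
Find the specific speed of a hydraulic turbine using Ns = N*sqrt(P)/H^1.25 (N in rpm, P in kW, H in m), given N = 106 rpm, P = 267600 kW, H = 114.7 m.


Ns = 106 * 267600^0.5 / 114.7^1.25 = 146.0813


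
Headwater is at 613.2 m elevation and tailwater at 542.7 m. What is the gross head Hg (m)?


Hg = 613.2 - 542.7 = 70.5000 m


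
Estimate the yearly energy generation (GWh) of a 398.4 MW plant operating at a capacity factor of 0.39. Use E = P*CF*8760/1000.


E = 398.4 * 0.39 * 8760 / 1000 = 1361.0938 GWh


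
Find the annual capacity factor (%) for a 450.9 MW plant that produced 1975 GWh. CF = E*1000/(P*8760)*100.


CF = 1975 * 1000 / (450.9 * 8760) * 100 = 50.0015 %


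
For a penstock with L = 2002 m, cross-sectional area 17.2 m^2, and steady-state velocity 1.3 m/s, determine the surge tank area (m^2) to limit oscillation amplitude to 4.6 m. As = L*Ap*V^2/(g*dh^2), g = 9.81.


As = 2002 * 17.2 * 1.3^2 / (9.81 * 4.6^2) = 280.3461 m^2


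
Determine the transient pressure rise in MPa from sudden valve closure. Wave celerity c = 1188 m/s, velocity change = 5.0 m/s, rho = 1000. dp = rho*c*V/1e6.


dp = 1000 * 1188 * 5.0 / 1e6 = 5.9400 MPa


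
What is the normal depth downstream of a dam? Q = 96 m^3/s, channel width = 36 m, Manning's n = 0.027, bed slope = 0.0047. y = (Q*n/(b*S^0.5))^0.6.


y = (96 * 0.027 / (36 * 0.0047^0.5))^0.6 = 1.0298 m


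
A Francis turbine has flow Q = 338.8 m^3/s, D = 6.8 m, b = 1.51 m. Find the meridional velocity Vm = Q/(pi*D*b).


Vm = 338.8 / (pi * 6.8 * 1.51) = 10.5029 m/s


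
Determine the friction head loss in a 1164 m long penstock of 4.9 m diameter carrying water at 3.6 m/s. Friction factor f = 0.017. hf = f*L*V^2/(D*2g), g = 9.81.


hf = 0.017 * 1164 * 3.6^2 / (4.9 * 2 * 9.81) = 2.6675 m


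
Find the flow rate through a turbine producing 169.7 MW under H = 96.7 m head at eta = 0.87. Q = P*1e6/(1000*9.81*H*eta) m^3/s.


Q = 169.7 * 1e6 / (1000 * 9.81 * 96.7 * 0.87) = 205.6208 m^3/s


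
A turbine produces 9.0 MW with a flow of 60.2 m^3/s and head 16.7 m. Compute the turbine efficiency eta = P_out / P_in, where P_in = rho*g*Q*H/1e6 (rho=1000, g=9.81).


P_in = 1000 * 9.81 * 60.2 * 16.7 / 1e6 = 9.8624 MW
eta = 9.0 / 9.8624 = 0.9126


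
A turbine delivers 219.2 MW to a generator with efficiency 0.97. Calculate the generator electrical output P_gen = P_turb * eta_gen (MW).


P_gen = 219.2 * 0.97 = 212.6240 MW


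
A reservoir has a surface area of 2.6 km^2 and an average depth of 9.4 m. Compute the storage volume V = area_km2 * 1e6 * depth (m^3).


V = 2.6 * 1e6 * 9.4 = 2.4440e+07 m^3


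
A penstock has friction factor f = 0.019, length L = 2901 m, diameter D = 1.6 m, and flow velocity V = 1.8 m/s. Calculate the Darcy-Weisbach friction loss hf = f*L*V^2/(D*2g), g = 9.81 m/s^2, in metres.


hf = 0.019 * 2901 * 1.8^2 / (1.6 * 2 * 9.81) = 5.6889 m


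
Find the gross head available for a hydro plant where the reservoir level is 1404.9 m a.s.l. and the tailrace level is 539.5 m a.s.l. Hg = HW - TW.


Hg = 1404.9 - 539.5 = 865.4000 m


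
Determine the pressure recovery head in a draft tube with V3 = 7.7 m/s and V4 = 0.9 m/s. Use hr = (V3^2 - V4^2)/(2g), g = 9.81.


hr = (7.7^2 - 0.9^2) / (2*9.81) = 2.9806 m


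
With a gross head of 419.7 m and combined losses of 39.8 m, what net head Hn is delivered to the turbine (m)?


Hn = 419.7 - 39.8 = 379.9000 m


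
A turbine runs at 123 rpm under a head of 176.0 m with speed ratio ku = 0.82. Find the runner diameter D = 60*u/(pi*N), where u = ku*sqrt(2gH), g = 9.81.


u = 0.82 * sqrt(2*9.81*176.0) = 48.1859 m/s
D = 60 * 48.1859 / (pi * 123) = 7.4820 m


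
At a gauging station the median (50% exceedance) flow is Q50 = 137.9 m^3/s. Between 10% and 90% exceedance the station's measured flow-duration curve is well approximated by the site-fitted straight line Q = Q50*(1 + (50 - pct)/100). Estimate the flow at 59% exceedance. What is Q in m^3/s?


Q = 137.9 * (1 + (50 - 59)/100) = 125.4890 m^3/s


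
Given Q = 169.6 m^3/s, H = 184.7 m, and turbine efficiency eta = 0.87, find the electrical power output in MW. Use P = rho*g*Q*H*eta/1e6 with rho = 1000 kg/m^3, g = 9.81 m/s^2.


P = 1000 * 9.81 * 169.6 * 184.7 * 0.87 / 1e6 = 267.3505 MW


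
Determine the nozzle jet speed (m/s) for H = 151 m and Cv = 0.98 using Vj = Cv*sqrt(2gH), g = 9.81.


Vj = 0.98 * sqrt(2*9.81*151) = 53.3414 m/s


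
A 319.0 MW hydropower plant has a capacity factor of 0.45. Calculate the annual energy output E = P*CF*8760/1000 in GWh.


E = 319.0 * 0.45 * 8760 / 1000 = 1257.4980 GWh


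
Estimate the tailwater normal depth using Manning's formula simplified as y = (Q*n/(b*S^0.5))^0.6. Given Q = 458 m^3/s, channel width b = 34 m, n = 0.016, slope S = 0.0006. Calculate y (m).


y = (458 * 0.016 / (34 * 0.0006^0.5))^0.6 = 3.6869 m


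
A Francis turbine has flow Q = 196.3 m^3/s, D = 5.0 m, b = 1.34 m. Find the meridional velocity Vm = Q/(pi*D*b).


Vm = 196.3 / (pi * 5.0 * 1.34) = 9.3260 m/s


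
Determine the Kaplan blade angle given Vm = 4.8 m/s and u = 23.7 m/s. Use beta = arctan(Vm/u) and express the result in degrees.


beta = arctan(4.8 / 23.7) = 11.4493 degrees


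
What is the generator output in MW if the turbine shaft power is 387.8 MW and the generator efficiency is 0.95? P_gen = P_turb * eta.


P_gen = 387.8 * 0.95 = 368.4100 MW


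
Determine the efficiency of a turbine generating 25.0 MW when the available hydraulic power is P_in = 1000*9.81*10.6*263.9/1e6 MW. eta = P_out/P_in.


P_in = 1000 * 9.81 * 10.6 * 263.9 / 1e6 = 27.4419 MW
eta = 25.0 / 27.4419 = 0.9110


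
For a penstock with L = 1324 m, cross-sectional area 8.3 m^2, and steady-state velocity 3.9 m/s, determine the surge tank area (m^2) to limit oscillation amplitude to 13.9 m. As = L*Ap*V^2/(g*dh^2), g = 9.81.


As = 1324 * 8.3 * 3.9^2 / (9.81 * 13.9^2) = 88.1854 m^2


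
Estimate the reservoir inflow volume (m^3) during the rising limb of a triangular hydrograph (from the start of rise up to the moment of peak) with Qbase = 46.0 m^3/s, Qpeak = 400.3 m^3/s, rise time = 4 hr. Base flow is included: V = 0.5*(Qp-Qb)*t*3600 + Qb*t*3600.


V = 0.5*(400.3 - 46.0)*4*3600 + 46.0*4*3600 = 3.2134e+06 m^3


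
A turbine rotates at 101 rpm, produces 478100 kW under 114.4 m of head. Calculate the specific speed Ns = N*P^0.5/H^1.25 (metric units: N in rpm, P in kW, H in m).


Ns = 101 * 478100^0.5 / 114.4^1.25 = 186.6587


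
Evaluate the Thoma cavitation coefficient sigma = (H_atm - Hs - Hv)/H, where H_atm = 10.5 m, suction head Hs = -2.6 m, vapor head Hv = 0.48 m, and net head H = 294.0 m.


sigma = (10.5 - (-2.6) - 0.48) / 294.0 = 0.0429


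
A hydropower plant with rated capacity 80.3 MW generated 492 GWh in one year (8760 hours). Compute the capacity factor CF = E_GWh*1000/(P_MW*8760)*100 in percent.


CF = 492 * 1000 / (80.3 * 8760) * 100 = 69.9432 %


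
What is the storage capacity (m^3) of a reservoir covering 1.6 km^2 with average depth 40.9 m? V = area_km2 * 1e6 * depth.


V = 1.6 * 1e6 * 40.9 = 6.5440e+07 m^3


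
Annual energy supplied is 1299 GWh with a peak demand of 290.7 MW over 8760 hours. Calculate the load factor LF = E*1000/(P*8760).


LF = 1299 * 1000 / (290.7 * 8760) = 0.5101


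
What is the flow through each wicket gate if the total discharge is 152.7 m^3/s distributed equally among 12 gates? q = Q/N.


q = 152.7 / 12 = 12.7250 m^3/s


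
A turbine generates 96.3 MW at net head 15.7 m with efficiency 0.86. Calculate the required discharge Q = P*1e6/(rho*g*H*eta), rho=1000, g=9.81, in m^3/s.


Q = 96.3 * 1e6 / (1000 * 9.81 * 15.7 * 0.86) = 727.0415 m^3/s


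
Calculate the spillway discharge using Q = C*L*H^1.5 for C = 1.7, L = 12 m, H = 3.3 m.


Q = 1.7 * 12 * 3.3^1.5 = 122.2929 m^3/s


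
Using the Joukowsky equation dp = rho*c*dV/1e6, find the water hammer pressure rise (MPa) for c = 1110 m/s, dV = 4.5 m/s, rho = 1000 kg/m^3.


dp = 1000 * 1110 * 4.5 / 1e6 = 4.9950 MPa


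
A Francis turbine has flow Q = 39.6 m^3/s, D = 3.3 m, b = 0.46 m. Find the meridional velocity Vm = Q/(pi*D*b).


Vm = 39.6 / (pi * 3.3 * 0.46) = 8.3037 m/s


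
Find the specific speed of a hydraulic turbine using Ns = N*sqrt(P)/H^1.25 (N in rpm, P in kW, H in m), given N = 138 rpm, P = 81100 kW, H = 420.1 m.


Ns = 138 * 81100^0.5 / 420.1^1.25 = 20.6633


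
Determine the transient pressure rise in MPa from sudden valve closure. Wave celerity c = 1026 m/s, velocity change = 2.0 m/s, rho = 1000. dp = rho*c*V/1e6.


dp = 1000 * 1026 * 2.0 / 1e6 = 2.0520 MPa


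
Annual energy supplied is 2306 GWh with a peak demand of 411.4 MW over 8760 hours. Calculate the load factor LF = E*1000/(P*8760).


LF = 2306 * 1000 / (411.4 * 8760) = 0.6399


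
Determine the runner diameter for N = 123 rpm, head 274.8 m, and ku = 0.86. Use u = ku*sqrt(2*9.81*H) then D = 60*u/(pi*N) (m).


u = 0.86 * sqrt(2*9.81*274.8) = 63.1475 m/s
D = 60 * 63.1475 / (pi * 123) = 9.8051 m


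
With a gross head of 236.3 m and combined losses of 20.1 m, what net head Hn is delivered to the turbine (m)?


Hn = 236.3 - 20.1 = 216.2000 m


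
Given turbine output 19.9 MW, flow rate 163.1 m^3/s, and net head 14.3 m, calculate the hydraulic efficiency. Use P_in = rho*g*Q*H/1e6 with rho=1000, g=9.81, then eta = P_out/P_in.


P_in = 1000 * 9.81 * 163.1 * 14.3 / 1e6 = 22.8802 MW
eta = 19.9 / 22.8802 = 0.8697


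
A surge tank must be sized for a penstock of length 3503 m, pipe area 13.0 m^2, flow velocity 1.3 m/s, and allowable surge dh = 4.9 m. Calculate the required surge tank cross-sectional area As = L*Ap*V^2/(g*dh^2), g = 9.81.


As = 3503 * 13.0 * 1.3^2 / (9.81 * 4.9^2) = 326.7451 m^2


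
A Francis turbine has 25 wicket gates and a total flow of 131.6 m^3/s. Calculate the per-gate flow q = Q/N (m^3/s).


q = 131.6 / 25 = 5.2640 m^3/s


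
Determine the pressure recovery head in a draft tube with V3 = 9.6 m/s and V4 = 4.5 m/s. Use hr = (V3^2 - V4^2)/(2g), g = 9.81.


hr = (9.6^2 - 4.5^2) / (2*9.81) = 3.6651 m


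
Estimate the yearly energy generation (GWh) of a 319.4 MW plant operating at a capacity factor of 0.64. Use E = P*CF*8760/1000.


E = 319.4 * 0.64 * 8760 / 1000 = 1790.6842 GWh


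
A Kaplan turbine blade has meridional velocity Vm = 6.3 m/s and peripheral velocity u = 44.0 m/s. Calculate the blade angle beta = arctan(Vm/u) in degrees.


beta = arctan(6.3 / 44.0) = 8.1483 degrees


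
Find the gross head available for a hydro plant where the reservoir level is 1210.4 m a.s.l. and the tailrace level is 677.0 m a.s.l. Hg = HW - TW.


Hg = 1210.4 - 677.0 = 533.4000 m


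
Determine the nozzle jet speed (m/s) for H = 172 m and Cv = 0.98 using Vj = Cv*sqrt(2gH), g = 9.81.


Vj = 0.98 * sqrt(2*9.81*172) = 56.9298 m/s


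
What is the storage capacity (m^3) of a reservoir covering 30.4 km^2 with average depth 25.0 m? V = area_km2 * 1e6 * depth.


V = 30.4 * 1e6 * 25.0 = 7.6000e+08 m^3


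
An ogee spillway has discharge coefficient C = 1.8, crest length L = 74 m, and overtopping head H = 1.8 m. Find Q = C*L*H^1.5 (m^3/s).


Q = 1.8 * 74 * 1.8^1.5 = 321.6718 m^3/s


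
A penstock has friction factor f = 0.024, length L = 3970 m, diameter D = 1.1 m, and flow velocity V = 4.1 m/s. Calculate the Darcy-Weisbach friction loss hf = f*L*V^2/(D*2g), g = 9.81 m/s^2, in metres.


hf = 0.024 * 3970 * 4.1^2 / (1.1 * 2 * 9.81) = 74.2126 m


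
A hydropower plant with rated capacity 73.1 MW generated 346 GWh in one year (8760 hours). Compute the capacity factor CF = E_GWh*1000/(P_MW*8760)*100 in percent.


CF = 346 * 1000 / (73.1 * 8760) * 100 = 54.0324 %


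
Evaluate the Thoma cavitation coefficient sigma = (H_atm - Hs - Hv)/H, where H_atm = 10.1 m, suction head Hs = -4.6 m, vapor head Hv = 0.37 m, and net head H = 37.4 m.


sigma = (10.1 - (-4.6) - 0.37) / 37.4 = 0.3832


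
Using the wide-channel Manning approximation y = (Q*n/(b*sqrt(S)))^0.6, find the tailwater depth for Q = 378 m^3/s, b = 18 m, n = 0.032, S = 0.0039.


y = (378 * 0.032 / (18 * 0.0039^0.5))^0.6 = 4.1601 m


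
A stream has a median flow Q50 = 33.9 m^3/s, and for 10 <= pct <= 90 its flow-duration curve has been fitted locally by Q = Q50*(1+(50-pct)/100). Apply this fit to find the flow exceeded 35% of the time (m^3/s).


Q = 33.9 * (1 + (50 - 35)/100) = 38.9850 m^3/s


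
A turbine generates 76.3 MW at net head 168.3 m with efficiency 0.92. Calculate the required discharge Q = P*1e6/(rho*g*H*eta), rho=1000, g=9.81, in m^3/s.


Q = 76.3 * 1e6 / (1000 * 9.81 * 168.3 * 0.92) = 50.2324 m^3/s


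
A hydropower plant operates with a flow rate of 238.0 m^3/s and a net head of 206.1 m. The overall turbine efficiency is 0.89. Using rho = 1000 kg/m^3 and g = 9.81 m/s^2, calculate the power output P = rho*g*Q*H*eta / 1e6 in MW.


P = 1000 * 9.81 * 238.0 * 206.1 * 0.89 / 1e6 = 428.2664 MW


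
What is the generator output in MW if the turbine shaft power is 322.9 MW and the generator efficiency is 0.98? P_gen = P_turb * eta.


P_gen = 322.9 * 0.98 = 316.4420 MW


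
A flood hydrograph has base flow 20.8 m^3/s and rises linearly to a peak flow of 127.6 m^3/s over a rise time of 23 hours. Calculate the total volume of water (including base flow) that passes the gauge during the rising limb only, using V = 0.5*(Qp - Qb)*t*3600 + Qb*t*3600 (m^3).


V = 0.5*(127.6 - 20.8)*23*3600 + 20.8*23*3600 = 6.1438e+06 m^3


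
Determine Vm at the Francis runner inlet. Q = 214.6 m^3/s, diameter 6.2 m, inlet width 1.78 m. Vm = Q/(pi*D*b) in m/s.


Vm = 214.6 / (pi * 6.2 * 1.78) = 6.1897 m/s


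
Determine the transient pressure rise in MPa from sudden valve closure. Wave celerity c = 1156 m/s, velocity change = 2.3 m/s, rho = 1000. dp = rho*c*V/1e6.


dp = 1000 * 1156 * 2.3 / 1e6 = 2.6588 MPa


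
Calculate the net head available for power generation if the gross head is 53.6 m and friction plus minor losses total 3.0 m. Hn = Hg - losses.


Hn = 53.6 - 3.0 = 50.6000 m


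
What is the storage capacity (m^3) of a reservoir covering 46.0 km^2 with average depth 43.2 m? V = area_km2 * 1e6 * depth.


V = 46.0 * 1e6 * 43.2 = 1.9872e+09 m^3


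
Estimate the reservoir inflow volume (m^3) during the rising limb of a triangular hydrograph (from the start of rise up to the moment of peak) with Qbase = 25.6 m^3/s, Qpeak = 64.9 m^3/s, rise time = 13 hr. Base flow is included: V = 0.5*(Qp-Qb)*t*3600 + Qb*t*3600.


V = 0.5*(64.9 - 25.6)*13*3600 + 25.6*13*3600 = 2.1177e+06 m^3


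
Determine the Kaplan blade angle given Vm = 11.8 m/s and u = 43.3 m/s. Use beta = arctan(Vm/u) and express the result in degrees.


beta = arctan(11.8 / 43.3) = 15.2439 degrees


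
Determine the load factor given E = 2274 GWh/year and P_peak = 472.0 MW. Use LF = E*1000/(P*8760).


LF = 2274 * 1000 / (472.0 * 8760) = 0.5500


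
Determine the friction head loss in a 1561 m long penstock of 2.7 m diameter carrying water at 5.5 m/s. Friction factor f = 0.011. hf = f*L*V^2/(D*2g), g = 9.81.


hf = 0.011 * 1561 * 5.5^2 / (2.7 * 2 * 9.81) = 9.8052 m


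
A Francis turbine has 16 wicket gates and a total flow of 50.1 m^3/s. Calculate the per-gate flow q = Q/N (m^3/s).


q = 50.1 / 16 = 3.1313 m^3/s


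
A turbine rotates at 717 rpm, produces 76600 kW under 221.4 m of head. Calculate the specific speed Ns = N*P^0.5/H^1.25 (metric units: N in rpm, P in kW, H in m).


Ns = 717 * 76600^0.5 / 221.4^1.25 = 232.3601


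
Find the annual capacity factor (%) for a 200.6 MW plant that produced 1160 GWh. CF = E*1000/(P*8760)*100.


CF = 1160 * 1000 / (200.6 * 8760) * 100 = 66.0120 %


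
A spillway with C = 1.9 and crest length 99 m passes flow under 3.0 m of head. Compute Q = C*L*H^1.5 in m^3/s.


Q = 1.9 * 99 * 3.0^1.5 = 977.3963 m^3/s


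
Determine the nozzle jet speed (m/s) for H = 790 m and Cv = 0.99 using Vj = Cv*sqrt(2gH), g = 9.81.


Vj = 0.99 * sqrt(2*9.81*790) = 123.2532 m/s


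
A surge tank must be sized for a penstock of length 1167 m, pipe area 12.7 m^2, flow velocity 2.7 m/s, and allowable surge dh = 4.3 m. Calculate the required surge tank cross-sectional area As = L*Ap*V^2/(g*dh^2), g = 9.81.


As = 1167 * 12.7 * 2.7^2 / (9.81 * 4.3^2) = 595.6569 m^2


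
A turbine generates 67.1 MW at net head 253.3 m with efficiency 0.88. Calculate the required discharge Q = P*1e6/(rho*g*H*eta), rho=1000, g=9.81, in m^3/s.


Q = 67.1 * 1e6 / (1000 * 9.81 * 253.3 * 0.88) = 30.6857 m^3/s


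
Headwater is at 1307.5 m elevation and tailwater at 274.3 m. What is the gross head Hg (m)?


Hg = 1307.5 - 274.3 = 1033.2000 m


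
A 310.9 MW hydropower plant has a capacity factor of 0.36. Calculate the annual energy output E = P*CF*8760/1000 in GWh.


E = 310.9 * 0.36 * 8760 / 1000 = 980.4542 GWh


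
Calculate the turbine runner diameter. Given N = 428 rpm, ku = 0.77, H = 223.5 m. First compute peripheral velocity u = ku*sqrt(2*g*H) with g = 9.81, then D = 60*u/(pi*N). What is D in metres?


u = 0.77 * sqrt(2*9.81*223.5) = 50.9893 m/s
D = 60 * 50.9893 / (pi * 428) = 2.2753 m


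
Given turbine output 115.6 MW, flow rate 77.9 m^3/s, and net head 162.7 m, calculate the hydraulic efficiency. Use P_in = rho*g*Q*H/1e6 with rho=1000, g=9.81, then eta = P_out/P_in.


P_in = 1000 * 9.81 * 77.9 * 162.7 / 1e6 = 124.3352 MW
eta = 115.6 / 124.3352 = 0.9297


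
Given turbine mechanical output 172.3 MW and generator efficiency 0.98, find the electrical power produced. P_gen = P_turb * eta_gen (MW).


P_gen = 172.3 * 0.98 = 168.8540 MW


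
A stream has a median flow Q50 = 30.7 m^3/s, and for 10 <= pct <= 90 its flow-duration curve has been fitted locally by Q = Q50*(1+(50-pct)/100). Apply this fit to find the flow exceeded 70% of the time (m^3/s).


Q = 30.7 * (1 + (50 - 70)/100) = 24.5600 m^3/s


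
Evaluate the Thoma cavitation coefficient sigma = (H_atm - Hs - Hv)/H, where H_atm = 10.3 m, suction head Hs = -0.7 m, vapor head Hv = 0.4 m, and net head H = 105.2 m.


sigma = (10.3 - (-0.7) - 0.4) / 105.2 = 0.1008


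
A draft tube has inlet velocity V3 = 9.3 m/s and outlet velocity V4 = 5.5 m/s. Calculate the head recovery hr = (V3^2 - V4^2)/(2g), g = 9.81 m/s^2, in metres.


hr = (9.3^2 - 5.5^2) / (2*9.81) = 2.8665 m


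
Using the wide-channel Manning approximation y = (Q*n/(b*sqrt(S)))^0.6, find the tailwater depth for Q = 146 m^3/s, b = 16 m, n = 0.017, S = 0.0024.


y = (146 * 0.017 / (16 * 0.0024^0.5))^0.6 = 1.9969 m


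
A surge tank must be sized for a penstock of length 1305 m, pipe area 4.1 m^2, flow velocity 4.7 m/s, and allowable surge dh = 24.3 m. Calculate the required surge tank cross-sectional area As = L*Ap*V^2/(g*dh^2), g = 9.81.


As = 1305 * 4.1 * 4.7^2 / (9.81 * 24.3^2) = 20.4037 m^2


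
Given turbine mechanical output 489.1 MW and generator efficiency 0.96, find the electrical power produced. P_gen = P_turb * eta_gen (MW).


P_gen = 489.1 * 0.96 = 469.5360 MW


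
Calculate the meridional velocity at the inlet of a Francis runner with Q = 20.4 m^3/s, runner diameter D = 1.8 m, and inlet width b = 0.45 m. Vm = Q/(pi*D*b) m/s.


Vm = 20.4 / (pi * 1.8 * 0.45) = 8.0167 m/s


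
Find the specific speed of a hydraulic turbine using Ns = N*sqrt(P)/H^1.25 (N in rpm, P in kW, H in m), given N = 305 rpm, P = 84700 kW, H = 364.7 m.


Ns = 305 * 84700^0.5 / 364.7^1.25 = 55.6957


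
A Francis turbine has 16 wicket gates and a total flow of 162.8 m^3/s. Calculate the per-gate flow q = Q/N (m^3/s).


q = 162.8 / 16 = 10.1750 m^3/s


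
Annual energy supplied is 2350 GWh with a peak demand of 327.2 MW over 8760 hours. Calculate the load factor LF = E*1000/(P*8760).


LF = 2350 * 1000 / (327.2 * 8760) = 0.8199


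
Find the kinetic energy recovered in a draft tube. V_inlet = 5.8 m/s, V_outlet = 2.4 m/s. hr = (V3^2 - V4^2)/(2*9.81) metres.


hr = (5.8^2 - 2.4^2) / (2*9.81) = 1.4210 m


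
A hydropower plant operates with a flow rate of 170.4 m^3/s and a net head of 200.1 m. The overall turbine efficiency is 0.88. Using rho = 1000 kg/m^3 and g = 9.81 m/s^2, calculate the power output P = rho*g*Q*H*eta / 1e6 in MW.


P = 1000 * 9.81 * 170.4 * 200.1 * 0.88 / 1e6 = 294.3529 MW


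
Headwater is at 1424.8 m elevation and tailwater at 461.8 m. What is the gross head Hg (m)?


Hg = 1424.8 - 461.8 = 963.0000 m


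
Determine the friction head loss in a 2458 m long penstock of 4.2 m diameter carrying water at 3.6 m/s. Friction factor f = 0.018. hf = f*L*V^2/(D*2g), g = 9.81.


hf = 0.018 * 2458 * 3.6^2 / (4.2 * 2 * 9.81) = 6.9584 m


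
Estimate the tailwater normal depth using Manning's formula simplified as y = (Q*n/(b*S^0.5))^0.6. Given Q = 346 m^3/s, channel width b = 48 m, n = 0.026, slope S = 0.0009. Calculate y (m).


y = (346 * 0.026 / (48 * 0.0009^0.5))^0.6 = 3.0020 m


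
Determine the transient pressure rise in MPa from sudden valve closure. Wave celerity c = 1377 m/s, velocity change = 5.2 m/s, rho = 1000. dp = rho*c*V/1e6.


dp = 1000 * 1377 * 5.2 / 1e6 = 7.1604 MPa


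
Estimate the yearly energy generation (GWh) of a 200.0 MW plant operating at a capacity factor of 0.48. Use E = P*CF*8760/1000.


E = 200.0 * 0.48 * 8760 / 1000 = 840.9600 GWh


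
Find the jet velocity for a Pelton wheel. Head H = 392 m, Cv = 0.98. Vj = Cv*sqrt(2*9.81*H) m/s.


Vj = 0.98 * sqrt(2*9.81*392) = 85.9446 m/s


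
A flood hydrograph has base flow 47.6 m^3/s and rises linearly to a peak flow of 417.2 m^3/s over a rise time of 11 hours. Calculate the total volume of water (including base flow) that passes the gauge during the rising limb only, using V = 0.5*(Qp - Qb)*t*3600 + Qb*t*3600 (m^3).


V = 0.5*(417.2 - 47.6)*11*3600 + 47.6*11*3600 = 9.2030e+06 m^3


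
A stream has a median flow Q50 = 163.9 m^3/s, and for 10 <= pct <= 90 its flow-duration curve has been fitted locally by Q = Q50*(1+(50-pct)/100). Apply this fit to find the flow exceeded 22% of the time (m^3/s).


Q = 163.9 * (1 + (50 - 22)/100) = 209.7920 m^3/s


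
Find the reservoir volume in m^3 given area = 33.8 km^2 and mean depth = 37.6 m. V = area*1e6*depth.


V = 33.8 * 1e6 * 37.6 = 1.2709e+09 m^3


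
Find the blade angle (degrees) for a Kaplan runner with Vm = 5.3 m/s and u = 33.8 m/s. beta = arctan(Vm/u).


beta = arctan(5.3 / 33.8) = 8.9117 degrees


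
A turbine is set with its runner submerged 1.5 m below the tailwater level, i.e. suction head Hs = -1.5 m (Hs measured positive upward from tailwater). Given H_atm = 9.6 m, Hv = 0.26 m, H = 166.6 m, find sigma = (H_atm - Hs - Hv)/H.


sigma = (9.6 - (-1.5) - 0.26) / 166.6 = 0.0651


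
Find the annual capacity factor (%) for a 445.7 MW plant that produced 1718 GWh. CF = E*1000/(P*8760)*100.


CF = 1718 * 1000 / (445.7 * 8760) * 100 = 44.0024 %


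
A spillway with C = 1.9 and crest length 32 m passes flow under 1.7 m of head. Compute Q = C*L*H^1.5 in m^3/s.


Q = 1.9 * 32 * 1.7^1.5 = 134.7650 m^3/s


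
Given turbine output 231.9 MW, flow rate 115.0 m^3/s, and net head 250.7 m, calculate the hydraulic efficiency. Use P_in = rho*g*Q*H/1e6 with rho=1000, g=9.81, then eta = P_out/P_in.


P_in = 1000 * 9.81 * 115.0 * 250.7 / 1e6 = 282.8272 MW
eta = 231.9 / 282.8272 = 0.8199


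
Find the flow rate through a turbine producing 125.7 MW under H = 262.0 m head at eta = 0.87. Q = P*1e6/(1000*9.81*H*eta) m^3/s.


Q = 125.7 * 1e6 / (1000 * 9.81 * 262.0 * 0.87) = 56.2142 m^3/s


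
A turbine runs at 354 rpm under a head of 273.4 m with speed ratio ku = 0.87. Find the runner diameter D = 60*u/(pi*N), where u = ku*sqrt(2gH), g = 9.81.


u = 0.87 * sqrt(2*9.81*273.4) = 63.7189 m/s
D = 60 * 63.7189 / (pi * 354) = 3.4377 m


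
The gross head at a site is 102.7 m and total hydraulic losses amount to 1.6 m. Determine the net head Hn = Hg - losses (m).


Hn = 102.7 - 1.6 = 101.1000 m


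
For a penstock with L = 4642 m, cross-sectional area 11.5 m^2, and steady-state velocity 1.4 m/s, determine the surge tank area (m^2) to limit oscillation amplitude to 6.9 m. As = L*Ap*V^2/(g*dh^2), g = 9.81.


As = 4642 * 11.5 * 1.4^2 / (9.81 * 6.9^2) = 224.0226 m^2


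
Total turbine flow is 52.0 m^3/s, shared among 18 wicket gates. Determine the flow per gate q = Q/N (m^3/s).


q = 52.0 / 18 = 2.8889 m^3/s


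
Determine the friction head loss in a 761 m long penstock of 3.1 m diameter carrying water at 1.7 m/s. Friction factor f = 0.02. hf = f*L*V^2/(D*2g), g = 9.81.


hf = 0.02 * 761 * 1.7^2 / (3.1 * 2 * 9.81) = 0.7232 m


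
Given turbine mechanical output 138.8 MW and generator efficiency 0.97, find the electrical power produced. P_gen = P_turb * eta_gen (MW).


P_gen = 138.8 * 0.97 = 134.6360 MW


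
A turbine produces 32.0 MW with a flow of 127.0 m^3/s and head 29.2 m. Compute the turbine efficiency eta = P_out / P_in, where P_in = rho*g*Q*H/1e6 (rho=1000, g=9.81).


P_in = 1000 * 9.81 * 127.0 * 29.2 / 1e6 = 36.3794 MW
eta = 32.0 / 36.3794 = 0.8796


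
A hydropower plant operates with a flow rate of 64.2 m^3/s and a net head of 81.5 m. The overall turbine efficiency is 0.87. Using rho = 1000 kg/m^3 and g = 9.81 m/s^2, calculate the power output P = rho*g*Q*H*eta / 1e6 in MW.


P = 1000 * 9.81 * 64.2 * 81.5 * 0.87 / 1e6 = 44.6561 MW


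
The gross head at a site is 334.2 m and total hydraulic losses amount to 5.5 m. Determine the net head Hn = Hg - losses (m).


Hn = 334.2 - 5.5 = 328.7000 m


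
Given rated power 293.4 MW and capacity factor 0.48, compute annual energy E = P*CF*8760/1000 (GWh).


E = 293.4 * 0.48 * 8760 / 1000 = 1233.6883 GWh


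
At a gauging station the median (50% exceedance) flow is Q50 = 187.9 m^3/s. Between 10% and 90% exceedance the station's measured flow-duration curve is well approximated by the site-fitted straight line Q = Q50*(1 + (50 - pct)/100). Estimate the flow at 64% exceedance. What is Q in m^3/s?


Q = 187.9 * (1 + (50 - 64)/100) = 161.5940 m^3/s


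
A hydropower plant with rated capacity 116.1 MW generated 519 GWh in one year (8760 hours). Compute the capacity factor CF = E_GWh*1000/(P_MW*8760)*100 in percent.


CF = 519 * 1000 / (116.1 * 8760) * 100 = 51.0306 %


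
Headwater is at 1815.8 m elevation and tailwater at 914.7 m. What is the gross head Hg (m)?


Hg = 1815.8 - 914.7 = 901.1000 m


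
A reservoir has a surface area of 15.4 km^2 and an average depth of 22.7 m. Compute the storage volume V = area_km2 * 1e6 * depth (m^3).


V = 15.4 * 1e6 * 22.7 = 3.4958e+08 m^3


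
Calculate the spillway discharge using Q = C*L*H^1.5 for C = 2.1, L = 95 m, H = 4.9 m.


Q = 2.1 * 95 * 4.9^1.5 = 2163.8992 m^3/s


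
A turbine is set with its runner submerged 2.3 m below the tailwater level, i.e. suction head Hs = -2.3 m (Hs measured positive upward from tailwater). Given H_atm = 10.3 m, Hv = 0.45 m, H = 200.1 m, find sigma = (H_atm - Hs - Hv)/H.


sigma = (10.3 - (-2.3) - 0.45) / 200.1 = 0.0607


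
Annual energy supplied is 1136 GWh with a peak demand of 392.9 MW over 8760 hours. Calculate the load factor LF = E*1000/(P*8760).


LF = 1136 * 1000 / (392.9 * 8760) = 0.3301


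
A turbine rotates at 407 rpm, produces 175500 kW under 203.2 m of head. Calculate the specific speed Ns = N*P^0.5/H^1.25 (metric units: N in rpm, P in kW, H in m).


Ns = 407 * 175500^0.5 / 203.2^1.25 = 222.2431


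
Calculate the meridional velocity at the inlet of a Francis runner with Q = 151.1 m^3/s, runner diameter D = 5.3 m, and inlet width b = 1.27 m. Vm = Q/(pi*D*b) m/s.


Vm = 151.1 / (pi * 5.3 * 1.27) = 7.1455 m/s


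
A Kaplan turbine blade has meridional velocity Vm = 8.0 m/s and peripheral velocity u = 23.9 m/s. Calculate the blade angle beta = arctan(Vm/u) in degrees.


beta = arctan(8.0 / 23.9) = 18.5068 degrees


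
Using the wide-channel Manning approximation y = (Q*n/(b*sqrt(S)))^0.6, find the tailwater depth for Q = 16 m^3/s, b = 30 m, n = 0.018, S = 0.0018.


y = (16 * 0.018 / (30 * 0.0018^0.5))^0.6 = 0.4100 m


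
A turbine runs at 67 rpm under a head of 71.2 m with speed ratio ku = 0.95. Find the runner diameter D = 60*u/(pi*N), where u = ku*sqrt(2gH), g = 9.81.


u = 0.95 * sqrt(2*9.81*71.2) = 35.5069 m/s
D = 60 * 35.5069 / (pi * 67) = 10.1214 m


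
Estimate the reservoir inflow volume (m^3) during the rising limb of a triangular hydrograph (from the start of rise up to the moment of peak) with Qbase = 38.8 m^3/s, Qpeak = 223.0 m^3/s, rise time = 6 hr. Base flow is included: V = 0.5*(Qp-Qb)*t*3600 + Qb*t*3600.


V = 0.5*(223.0 - 38.8)*6*3600 + 38.8*6*3600 = 2.8274e+06 m^3


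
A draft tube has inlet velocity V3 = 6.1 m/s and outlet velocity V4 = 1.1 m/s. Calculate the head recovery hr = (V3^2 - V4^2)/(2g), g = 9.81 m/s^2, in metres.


hr = (6.1^2 - 1.1^2) / (2*9.81) = 1.8349 m


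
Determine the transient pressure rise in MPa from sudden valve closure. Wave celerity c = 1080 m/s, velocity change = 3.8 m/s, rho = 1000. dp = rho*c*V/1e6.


dp = 1000 * 1080 * 3.8 / 1e6 = 4.1040 MPa


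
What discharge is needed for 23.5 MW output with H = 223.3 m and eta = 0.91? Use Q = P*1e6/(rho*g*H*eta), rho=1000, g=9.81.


Q = 23.5 * 1e6 / (1000 * 9.81 * 223.3 * 0.91) = 11.7888 m^3/s


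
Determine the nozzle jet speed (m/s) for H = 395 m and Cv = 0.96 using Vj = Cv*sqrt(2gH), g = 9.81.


Vj = 0.96 * sqrt(2*9.81*395) = 84.5122 m/s


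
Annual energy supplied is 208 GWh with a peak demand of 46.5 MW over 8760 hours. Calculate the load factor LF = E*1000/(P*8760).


LF = 208 * 1000 / (46.5 * 8760) = 0.5106


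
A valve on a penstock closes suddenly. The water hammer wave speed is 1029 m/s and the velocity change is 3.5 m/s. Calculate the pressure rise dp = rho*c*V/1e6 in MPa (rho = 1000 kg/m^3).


dp = 1000 * 1029 * 3.5 / 1e6 = 3.6015 MPa


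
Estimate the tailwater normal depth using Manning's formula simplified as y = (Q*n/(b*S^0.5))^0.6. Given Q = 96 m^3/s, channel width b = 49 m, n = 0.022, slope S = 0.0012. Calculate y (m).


y = (96 * 0.022 / (49 * 0.0012^0.5))^0.6 = 1.1401 m


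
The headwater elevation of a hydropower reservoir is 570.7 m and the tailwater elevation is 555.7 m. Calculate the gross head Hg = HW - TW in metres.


Hg = 570.7 - 555.7 = 15.0000 m


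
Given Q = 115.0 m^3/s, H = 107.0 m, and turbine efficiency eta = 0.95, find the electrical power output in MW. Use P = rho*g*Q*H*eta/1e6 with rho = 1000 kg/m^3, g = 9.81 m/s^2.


P = 1000 * 9.81 * 115.0 * 107.0 * 0.95 / 1e6 = 114.6764 MW


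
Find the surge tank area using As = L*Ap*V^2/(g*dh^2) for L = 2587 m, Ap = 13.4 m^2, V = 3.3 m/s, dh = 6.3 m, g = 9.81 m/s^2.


As = 2587 * 13.4 * 3.3^2 / (9.81 * 6.3^2) = 969.5696 m^2


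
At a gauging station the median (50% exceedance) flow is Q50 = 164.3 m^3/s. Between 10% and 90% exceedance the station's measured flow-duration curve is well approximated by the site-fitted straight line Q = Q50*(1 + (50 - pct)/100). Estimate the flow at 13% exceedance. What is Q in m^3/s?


Q = 164.3 * (1 + (50 - 13)/100) = 225.0910 m^3/s


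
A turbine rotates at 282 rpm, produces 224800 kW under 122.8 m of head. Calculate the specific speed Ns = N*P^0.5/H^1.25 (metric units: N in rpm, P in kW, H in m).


Ns = 282 * 224800^0.5 / 122.8^1.25 = 327.0765


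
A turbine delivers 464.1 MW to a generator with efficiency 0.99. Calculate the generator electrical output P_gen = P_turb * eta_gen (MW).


P_gen = 464.1 * 0.99 = 459.4590 MW


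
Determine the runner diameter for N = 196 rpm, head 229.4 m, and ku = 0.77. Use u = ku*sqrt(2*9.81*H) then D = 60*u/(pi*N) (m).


u = 0.77 * sqrt(2*9.81*229.4) = 51.6579 m/s
D = 60 * 51.6579 / (pi * 196) = 5.0336 m


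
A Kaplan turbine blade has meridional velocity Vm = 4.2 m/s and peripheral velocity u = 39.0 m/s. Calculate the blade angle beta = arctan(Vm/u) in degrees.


beta = arctan(4.2 / 39.0) = 6.1466 degrees


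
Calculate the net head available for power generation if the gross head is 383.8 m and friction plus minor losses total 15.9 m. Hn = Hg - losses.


Hn = 383.8 - 15.9 = 367.9000 m


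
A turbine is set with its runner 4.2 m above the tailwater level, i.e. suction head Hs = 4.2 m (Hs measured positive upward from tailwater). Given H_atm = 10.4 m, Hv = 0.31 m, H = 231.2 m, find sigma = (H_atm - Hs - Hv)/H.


sigma = (10.4 - 4.2 - 0.31) / 231.2 = 0.0255
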